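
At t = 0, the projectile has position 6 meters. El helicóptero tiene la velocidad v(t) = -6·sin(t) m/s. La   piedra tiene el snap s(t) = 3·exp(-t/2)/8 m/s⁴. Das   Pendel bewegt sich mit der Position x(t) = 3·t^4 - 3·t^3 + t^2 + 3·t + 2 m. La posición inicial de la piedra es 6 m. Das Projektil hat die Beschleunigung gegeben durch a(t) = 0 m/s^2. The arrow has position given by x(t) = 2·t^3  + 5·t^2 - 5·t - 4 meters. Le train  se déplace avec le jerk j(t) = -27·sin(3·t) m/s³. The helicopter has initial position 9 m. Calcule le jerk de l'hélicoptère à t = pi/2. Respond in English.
To solve this, we need to take 2 derivatives of our velocity equation v(t) = -6·sin(t). Taking d/dt of v(t), we find a(t) = -6·cos(t). Taking d/dt of a(t), we find j(t) = 6·sin(t). Using j(t) = 6·sin(t) and substituting t = pi/2, we find j = 6.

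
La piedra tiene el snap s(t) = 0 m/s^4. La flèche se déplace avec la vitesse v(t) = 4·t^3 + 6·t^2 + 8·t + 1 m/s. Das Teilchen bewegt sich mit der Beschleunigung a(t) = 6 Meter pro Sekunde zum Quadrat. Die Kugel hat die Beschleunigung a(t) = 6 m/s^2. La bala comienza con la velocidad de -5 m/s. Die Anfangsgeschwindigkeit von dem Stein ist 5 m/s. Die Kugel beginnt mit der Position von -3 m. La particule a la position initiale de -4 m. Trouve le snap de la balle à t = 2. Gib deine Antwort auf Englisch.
Starting from acceleration a(t) = 6, we take 2 derivatives. The derivative of acceleration gives jerk: j(t) = 0. The derivative of jerk gives snap: s(t) = 0. We have snap s(t) = 0. Substituting t = 2: s(2) = 0.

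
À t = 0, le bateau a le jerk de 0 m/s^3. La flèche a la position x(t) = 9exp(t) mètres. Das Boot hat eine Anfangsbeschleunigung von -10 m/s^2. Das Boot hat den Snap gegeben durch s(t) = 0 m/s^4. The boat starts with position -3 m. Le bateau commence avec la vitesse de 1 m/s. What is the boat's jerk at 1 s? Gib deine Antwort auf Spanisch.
Debemos encontrar la integral de nuestra ecuación del snap s(t) = 0 1 vez. La integral del snap, con j(0) = 0, da la sacudida: j(t) = 0. De la ecuación de la sacudida j(t) = 0, sustituimos t = 1 para obtener j = 0.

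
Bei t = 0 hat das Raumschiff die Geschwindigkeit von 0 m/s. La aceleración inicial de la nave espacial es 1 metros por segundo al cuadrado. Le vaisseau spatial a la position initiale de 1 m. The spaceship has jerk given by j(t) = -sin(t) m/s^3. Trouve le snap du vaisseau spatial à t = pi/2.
En partant du jerk j(t) = -sin(t), nous prenons 1 dérivée. En dérivant le jerk, nous obtenons le snap: s(t) = -cos(t). De l'équation du snap s(t) = -cos(t), nous substituons t = pi/2 pour obtenir s = 0.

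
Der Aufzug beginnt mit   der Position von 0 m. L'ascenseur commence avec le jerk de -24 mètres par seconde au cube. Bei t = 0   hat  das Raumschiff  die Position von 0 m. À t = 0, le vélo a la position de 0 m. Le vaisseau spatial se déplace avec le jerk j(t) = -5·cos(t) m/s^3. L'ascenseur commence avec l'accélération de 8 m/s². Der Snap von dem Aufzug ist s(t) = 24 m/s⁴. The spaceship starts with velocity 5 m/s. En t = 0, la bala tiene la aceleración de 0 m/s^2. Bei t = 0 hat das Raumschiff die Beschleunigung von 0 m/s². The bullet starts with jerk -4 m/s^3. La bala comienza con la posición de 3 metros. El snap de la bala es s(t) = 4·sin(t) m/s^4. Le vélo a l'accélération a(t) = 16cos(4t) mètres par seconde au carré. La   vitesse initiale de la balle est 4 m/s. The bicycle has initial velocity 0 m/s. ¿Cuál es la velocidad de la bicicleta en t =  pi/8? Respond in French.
Pour résoudre ceci, nous devons prendre 1 primitive de notre équation de l'accélération a(t) = 16·cos(4·t). L'intégrale de l'accélération est la vitesse. En utilisant v(0) = 0, nous obtenons v(t) = 4·sin(4·t). Nous avons la vitesse v(t) = 4·sin(4·t). En substituant t = pi/8: v(pi/8) = 4.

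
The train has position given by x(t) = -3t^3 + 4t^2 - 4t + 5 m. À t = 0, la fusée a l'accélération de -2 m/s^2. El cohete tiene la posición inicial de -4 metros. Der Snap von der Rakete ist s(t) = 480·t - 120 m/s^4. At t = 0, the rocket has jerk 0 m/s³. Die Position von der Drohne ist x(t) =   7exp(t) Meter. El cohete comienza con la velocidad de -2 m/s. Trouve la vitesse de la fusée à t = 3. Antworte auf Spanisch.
Debemos encontrar la integral de nuestra ecuación del snap s(t) = 480·t - 120 3 veces. Tomando ∫s(t)dt y aplicando j(0) = 0, encontramos j(t) = 120·t·(2·t - 1). La antiderivada de la sacudida es la aceleración. Usando a(0) = -2, obtenemos a(t) = 80·t^3 - 60·t^2 - 2. La integral de la aceleración, con v(0) = -2, da la velocidad: v(t) = 20·t^4 - 20·t^3 - 2·t - 2. De la ecuación de la velocidad v(t) = 20·t^4 - 20·t^3 - 2·t - 2, sustituimos t = 3 para obtener v = 1072.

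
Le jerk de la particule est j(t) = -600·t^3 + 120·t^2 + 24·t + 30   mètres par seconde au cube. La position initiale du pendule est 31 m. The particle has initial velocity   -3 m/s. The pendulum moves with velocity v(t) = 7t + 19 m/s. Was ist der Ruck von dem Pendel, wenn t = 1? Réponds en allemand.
Um dies zu lösen, müssen wir 2 Ableitungen unserer Gleichung für die Geschwindigkeit v(t) = 7·t + 19 nehmen. Durch Ableiten von der Geschwindigkeit erhalten wir die Beschleunigung: a(t) = 7. Die Ableitung von der Beschleunigung ergibt den Ruck: j(t) = 0. Aus der Gleichung für den Ruck j(t) = 0, setzen wir t = 1 ein und erhalten j = 0.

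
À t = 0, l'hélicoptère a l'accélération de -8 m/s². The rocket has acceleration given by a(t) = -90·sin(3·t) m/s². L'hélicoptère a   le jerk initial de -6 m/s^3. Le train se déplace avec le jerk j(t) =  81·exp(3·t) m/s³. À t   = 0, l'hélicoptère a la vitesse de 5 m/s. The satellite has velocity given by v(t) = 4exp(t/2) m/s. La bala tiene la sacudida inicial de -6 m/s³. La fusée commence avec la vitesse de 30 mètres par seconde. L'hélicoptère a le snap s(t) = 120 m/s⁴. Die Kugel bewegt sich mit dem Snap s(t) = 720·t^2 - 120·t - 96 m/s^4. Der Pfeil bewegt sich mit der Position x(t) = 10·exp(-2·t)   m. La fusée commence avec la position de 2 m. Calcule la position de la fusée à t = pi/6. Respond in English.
We must find the integral of our acceleration equation a(t) = -90·sin(3·t) 2 times. The integral of acceleration is velocity. Using v(0) = 30, we get v(t) = 30·cos(3·t). Taking ∫v(t)dt and applying x(0) = 2, we find x(t) = 10·sin(3·t) + 2. From the given position equation x(t) = 10·sin(3·t) + 2, we substitute t = pi/6 to get x = 12.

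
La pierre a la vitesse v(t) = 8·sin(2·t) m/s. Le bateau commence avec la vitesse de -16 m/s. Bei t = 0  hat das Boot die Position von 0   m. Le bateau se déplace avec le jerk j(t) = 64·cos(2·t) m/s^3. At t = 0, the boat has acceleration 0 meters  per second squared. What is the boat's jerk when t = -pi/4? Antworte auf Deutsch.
Aus der Gleichung für den Ruck j(t) = 64·cos(2·t), setzen wir t = -pi/4 ein und erhalten j = 0.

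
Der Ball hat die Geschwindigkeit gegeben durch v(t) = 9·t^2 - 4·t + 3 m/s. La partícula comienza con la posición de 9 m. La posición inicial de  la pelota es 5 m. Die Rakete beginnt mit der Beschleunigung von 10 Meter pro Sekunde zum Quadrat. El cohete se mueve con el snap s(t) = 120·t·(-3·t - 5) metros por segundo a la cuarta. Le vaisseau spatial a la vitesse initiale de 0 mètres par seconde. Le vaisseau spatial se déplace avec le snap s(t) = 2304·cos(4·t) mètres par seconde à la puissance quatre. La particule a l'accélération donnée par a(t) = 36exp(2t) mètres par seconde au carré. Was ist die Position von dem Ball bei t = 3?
Um dies zu lösen, müssen wir 1 Integral unserer Gleichung für die Geschwindigkeit v(t) = 9·t^2 - 4·t + 3 finden. Mit ∫v(t)dt und Anwendung von x(0) = 5, finden wir x(t) = 3·t^3 - 2·t^2 + 3·t + 5. Mit x(t) = 3·t^3 - 2·t^2 + 3·t + 5 und Einsetzen von t = 3, finden wir x = 77.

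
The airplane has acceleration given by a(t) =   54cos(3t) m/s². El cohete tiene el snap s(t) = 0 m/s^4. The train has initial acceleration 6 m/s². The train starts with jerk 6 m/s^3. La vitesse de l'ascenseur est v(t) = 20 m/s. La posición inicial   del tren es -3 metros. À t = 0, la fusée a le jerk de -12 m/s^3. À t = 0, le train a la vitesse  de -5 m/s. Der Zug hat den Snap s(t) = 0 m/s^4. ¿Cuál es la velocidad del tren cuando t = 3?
Para resolver esto, necesitamos tomar 3 antiderivadas de nuestra ecuación del snap s(t) = 0. Integrando el snap y usando la condición inicial j(0) = 6, obtenemos j(t) = 6. Integrando la sacudida y usando la condición inicial a(0) = 6, obtenemos a(t) = 6·t + 6. Integrando la aceleración y usando la condición inicial v(0) = -5, obtenemos v(t) = 3·t^2 + 6·t - 5. De la ecuación de la velocidad v(t) = 3·t^2 + 6·t - 5, sustituimos t = 3 para obtener v = 40.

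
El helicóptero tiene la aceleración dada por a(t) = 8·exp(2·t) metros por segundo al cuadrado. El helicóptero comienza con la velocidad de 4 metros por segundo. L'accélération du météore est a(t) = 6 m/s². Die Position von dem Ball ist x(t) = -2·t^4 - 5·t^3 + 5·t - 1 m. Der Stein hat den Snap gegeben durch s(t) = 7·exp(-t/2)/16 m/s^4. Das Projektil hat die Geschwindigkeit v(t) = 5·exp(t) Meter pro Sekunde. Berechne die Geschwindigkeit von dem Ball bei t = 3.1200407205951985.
Ausgehend von der Position x(t) = -2·t^4 - 5·t^3 + 5·t - 1, nehmen wir 1 Ableitung. Die Ableitung von der Position ergibt die Geschwindigkeit: v(t) = -8·t^3 - 15·t^2 + 5. Wir haben die Geschwindigkeit v(t) = -8·t^3 - 15·t^2 + 5. Durch Einsetzen von t = 3.1200407205951985: v(3.1200407205951985) = -383.999948970233.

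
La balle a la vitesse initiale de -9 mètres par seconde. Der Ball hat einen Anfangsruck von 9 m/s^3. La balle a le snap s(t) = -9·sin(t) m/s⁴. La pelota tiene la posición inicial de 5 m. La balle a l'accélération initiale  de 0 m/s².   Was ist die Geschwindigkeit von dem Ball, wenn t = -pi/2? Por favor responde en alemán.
Ausgehend von dem Snap s(t) = -9·sin(t), nehmen wir 3 Stammfunktionen. Mit ∫s(t)dt und Anwendung von j(0) = 9, finden wir j(t) = 9·cos(t). Die Stammfunktion von dem Ruck ist die Beschleunigung. Mit a(0) = 0 erhalten wir a(t) = 9·sin(t). Die Stammfunktion von der Beschleunigung ist die Geschwindigkeit. Mit v(0) = -9 erhalten wir v(t) = -9·cos(t). Wir haben die Geschwindigkeit v(t) = -9·cos(t). Durch Einsetzen von t = -pi/2: v(-pi/2) = 0.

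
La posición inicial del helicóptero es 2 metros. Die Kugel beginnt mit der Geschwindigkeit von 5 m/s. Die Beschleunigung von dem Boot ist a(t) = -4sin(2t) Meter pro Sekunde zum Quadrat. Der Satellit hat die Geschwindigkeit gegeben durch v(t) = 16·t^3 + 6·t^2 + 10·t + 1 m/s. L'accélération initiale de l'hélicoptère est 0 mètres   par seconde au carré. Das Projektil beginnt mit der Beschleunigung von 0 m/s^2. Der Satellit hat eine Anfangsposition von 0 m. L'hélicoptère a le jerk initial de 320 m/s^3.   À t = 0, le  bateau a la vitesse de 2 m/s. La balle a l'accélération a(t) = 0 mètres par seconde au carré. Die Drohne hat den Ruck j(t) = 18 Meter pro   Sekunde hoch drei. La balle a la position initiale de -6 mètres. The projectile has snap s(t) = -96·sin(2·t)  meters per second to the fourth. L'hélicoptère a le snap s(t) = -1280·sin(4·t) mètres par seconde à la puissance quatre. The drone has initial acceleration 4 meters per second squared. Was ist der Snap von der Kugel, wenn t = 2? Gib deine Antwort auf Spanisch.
Debemos derivar nuestra ecuación de la aceleración a(t) = 0 2 veces. La derivada de la aceleración da la sacudida: j(t) = 0. Tomando d/dt de j(t), encontramos s(t) = 0. Tenemos el snap s(t) = 0. Sustituyendo t = 2: s(2) = 0.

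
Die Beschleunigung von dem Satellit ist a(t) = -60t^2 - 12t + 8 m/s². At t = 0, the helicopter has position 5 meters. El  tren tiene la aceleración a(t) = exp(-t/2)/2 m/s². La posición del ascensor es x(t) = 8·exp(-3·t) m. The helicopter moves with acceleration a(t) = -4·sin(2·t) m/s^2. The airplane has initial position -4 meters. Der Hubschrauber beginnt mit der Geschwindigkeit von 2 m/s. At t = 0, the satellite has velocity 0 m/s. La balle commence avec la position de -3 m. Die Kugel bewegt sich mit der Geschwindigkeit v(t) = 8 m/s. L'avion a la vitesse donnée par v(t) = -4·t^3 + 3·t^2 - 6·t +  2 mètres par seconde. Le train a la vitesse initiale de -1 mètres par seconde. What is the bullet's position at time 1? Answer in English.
We need to integrate our velocity equation v(t) = 8 1 time. Integrating velocity and using the initial condition x(0) = -3, we get x(t) = 8·t - 3. Using x(t) = 8·t - 3 and substituting t = 1, we find x = 5.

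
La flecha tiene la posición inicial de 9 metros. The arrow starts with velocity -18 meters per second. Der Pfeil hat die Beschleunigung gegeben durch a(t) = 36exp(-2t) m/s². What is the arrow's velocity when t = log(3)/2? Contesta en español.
Debemos encontrar la antiderivada de nuestra ecuación de la aceleración a(t) = 36·exp(-2·t) 1 vez. La integral de la aceleración es la velocidad. Usando v(0) = -18, obtenemos v(t) = -18·exp(-2·t). Tenemos la velocidad v(t) = -18·exp(-2·t). Sustituyendo t = log(3)/2: v(log(3)/2) = -6.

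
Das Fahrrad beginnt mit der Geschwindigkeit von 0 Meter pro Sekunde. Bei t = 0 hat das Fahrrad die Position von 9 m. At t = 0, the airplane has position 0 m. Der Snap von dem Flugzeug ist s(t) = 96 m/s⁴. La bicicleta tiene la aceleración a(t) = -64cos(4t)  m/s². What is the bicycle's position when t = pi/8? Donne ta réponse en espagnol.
Para resolver esto, necesitamos tomar 2 integrales de nuestra ecuación de la aceleración a(t) = -64·cos(4·t). Integrando la aceleración y usando la condición inicial v(0) = 0, obtenemos v(t) = -16·sin(4·t). Integrando la velocidad y usando la condición inicial x(0) = 9, obtenemos x(t) = 4·cos(4·t) + 5. De la ecuación de la posición x(t) = 4·cos(4·t) + 5, sustituimos t = pi/8 para obtener x = 5.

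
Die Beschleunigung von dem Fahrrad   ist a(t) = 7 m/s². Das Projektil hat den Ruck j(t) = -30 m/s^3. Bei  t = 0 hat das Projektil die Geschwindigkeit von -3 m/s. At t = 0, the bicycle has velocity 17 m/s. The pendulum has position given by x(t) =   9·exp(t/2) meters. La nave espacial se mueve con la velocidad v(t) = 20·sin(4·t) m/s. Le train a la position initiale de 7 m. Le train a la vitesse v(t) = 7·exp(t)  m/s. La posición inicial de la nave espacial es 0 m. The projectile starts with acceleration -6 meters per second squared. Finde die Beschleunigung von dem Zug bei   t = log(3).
Wir müssen unsere Gleichung für die Geschwindigkeit v(t) = 7·exp(t) 1-mal ableiten. Durch Ableiten von der Geschwindigkeit erhalten wir die Beschleunigung: a(t) = 7·exp(t). Aus der Gleichung für die Beschleunigung a(t) = 7·exp(t), setzen wir t = log(3) ein und erhalten a = 21.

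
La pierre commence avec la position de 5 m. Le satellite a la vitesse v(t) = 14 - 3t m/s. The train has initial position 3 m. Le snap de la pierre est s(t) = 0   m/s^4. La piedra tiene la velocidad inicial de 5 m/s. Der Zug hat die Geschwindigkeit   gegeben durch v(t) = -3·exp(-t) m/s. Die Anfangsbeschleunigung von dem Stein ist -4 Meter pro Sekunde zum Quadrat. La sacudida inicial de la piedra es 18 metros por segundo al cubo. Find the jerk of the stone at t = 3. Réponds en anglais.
We must find the antiderivative of our snap equation s(t) = 0 1 time. The antiderivative of snap, with j(0) = 18, gives jerk: j(t) = 18. From the given jerk equation j(t) = 18, we substitute t = 3 to get j = 18.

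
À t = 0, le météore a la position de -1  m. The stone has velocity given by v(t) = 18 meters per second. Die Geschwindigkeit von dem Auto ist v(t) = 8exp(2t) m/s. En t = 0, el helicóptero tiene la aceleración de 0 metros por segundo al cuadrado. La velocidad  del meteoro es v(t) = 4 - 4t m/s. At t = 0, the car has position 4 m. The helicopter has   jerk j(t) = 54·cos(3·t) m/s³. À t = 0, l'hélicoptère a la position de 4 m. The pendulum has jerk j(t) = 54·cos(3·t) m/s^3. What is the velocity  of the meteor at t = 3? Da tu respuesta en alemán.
Wir haben die Geschwindigkeit v(t) = 4 - 4·t. Durch Einsetzen von t = 3: v(3) = -8.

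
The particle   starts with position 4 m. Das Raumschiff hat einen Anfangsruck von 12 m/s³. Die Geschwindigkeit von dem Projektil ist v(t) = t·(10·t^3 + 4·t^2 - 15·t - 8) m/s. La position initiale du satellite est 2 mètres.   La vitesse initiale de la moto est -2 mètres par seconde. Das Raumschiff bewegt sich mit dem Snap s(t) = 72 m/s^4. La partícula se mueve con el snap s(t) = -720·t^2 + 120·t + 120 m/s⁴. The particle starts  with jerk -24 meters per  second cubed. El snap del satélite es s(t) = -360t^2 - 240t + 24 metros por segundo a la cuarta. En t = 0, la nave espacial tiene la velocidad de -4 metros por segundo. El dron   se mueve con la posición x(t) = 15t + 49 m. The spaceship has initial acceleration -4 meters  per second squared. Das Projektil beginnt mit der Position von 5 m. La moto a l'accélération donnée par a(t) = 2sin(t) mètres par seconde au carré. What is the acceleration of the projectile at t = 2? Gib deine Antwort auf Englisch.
To solve this, we need to take 1 derivative of our velocity equation v(t) = t·(10·t^3 + 4·t^2 - 15·t - 8). The derivative of velocity gives acceleration: a(t) = 10·t^3 + 4·t^2 + t·(30·t^2 + 8·t - 15) - 15·t - 8. We have acceleration a(t) = 10·t^3 + 4·t^2 + t·(30·t^2 + 8·t - 15) - 15·t - 8. Substituting t = 2: a(2) = 300.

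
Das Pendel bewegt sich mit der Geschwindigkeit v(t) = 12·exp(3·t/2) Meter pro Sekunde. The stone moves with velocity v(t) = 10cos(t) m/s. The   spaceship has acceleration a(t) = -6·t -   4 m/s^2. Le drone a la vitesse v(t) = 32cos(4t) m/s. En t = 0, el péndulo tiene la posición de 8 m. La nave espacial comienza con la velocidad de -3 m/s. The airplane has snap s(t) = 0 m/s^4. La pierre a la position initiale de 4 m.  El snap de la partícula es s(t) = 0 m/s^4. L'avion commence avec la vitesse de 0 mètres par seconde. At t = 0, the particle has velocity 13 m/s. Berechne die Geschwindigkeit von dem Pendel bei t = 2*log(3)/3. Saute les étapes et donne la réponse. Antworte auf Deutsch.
Die Geschwindigkeit bei t = 2*log(3)/3 ist v = 36.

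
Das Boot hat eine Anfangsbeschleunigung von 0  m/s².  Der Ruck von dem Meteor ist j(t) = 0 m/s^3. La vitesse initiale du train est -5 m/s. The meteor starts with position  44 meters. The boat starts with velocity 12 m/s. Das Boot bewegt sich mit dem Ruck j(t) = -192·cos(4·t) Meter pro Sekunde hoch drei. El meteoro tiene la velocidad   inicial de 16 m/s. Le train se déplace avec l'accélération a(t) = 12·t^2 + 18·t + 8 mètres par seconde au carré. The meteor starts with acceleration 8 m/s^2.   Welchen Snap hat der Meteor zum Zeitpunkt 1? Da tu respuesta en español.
Partiendo de la sacudida j(t) = 0, tomamos 1 derivada. La derivada de la sacudida da el snap: s(t) = 0. De la ecuación del snap s(t) = 0, sustituimos t = 1 para obtener s = 0.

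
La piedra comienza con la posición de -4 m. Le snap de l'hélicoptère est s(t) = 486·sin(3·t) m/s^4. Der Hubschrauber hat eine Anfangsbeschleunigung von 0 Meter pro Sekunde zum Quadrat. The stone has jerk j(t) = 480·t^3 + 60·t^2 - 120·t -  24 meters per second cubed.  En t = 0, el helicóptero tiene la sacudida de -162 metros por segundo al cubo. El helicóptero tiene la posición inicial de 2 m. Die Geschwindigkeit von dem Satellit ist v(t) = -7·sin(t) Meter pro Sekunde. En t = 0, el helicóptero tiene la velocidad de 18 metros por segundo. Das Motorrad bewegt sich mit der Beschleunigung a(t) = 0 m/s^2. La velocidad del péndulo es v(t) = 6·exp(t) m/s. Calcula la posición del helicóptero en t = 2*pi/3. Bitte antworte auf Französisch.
Pour résoudre ceci, nous devons prendre 4 primitives de notre équation du snap s(t) = 486·sin(3·t). En intégrant le snap et en utilisant la condition initiale j(0) = -162, nous obtenons j(t) = -162·cos(3·t). La primitive du jerk, avec a(0) = 0, donne l'accélération: a(t) = -54·sin(3·t). L'intégrale de l'accélération, avec v(0) = 18, donne la vitesse: v(t) = 18·cos(3·t). En prenant ∫v(t)dt et en appliquant x(0) = 2, nous trouvons x(t) = 6·sin(3·t) + 2. En utilisant x(t) = 6·sin(3·t) + 2 et en substituant t = 2*pi/3, nous trouvons x = 2.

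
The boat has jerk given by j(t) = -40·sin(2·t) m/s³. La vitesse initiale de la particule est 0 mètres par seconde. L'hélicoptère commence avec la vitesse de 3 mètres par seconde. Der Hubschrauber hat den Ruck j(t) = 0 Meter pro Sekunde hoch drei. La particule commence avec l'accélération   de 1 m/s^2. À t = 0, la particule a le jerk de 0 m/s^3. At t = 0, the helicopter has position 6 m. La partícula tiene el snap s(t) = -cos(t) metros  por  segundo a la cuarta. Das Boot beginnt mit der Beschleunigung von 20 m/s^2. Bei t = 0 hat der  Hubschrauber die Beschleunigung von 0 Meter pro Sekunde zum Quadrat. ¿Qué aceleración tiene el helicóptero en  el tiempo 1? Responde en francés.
Nous devons intégrer notre équation du jerk j(t) = 0 1 fois. En prenant ∫j(t)dt et en appliquant a(0) = 0, nous trouvons a(t) = 0. Nous avons l'accélération a(t) = 0. En substituant t = 1: a(1) = 0.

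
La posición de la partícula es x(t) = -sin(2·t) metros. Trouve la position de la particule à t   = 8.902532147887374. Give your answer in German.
Mit x(t) = -sin(2·t) und Einsetzen von t = 8.902532147887374, finden wir x = 0.864669272188099.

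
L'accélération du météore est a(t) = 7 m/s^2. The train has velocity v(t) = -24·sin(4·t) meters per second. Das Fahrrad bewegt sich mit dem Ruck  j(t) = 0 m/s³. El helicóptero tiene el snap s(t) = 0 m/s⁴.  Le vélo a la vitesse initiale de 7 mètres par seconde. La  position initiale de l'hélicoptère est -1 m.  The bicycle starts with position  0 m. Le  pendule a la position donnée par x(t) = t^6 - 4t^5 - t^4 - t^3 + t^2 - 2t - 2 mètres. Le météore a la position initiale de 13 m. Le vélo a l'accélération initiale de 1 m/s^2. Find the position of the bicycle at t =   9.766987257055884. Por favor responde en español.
Partiendo de la sacudida j(t) = 0, tomamos 3 antiderivadas. La integral de la sacudida es la aceleración. Usando a(0) = 1, obtenemos a(t) = 1. La antiderivada de la aceleración, con v(0) = 7, da la velocidad: v(t) = t + 7. La integral de la velocidad es la posición. Usando x(0) = 0, obtenemos x(t) = t^2/2 + 7·t. De la ecuación de la posición x(t) = t^2/2 + 7·t, sustituimos t = 9.766987257055884 para obtener x = 116.065930839137.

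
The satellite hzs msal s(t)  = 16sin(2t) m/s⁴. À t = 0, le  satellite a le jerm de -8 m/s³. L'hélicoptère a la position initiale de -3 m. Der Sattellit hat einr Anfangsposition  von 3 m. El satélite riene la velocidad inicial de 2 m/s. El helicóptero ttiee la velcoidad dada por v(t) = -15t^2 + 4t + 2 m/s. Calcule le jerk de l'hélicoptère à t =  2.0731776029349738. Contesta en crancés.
Pour résoudre ceci, nous devons prendre 2 dérivées de notre équation de la vitesse v(t) = -15·t^2 + 4·t + 2. En dérivant la vitesse, nous obtenons l'accélération: a(t) = 4 - 30·t. En dérivant l'accélération, nous obtenons le jerk: j(t) = -30. De l'équation du jerk j(t) = -30, nous substituons t = 2.0731776029349738 pour obtenir j = -30.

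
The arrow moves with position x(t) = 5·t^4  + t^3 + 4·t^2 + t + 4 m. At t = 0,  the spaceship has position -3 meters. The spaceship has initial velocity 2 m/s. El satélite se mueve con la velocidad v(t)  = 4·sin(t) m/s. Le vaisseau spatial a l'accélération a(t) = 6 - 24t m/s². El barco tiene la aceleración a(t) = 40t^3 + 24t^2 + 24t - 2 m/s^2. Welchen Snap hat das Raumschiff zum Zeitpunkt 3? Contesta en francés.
En partant de l'accélération a(t) = 6 - 24·t, nous prenons 2 dérivées. La dérivée de l'accélération donne le jerk: j(t) = -24. En dérivant le jerk, nous obtenons le snap: s(t) = 0. De l'équation du snap s(t) = 0, nous substituons t = 3 pour obtenir s = 0.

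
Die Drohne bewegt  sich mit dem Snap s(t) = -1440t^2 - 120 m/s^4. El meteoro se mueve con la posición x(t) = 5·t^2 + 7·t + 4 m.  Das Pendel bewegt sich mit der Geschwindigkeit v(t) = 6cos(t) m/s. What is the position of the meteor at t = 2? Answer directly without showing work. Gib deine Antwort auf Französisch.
La réponse est 38.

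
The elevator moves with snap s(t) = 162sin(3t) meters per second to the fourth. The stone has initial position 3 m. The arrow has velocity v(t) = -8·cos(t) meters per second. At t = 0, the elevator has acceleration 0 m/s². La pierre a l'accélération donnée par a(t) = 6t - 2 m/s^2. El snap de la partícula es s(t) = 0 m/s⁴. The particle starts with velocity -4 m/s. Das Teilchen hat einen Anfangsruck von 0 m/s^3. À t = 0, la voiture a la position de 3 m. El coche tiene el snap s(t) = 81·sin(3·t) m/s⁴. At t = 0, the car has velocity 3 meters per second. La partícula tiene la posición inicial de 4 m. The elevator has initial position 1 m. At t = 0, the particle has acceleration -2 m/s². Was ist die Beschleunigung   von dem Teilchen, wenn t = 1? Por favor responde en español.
Para resolver esto, necesitamos tomar 2 antiderivadas de nuestra ecuación del snap s(t) = 0. Integrando el snap y usando la condición inicial j(0) = 0, obtenemos j(t) = 0. Tomando ∫j(t)dt y aplicando a(0) = -2, encontramos a(t) = -2. Usando a(t) = -2 y sustituyendo t = 1, encontramos a = -2.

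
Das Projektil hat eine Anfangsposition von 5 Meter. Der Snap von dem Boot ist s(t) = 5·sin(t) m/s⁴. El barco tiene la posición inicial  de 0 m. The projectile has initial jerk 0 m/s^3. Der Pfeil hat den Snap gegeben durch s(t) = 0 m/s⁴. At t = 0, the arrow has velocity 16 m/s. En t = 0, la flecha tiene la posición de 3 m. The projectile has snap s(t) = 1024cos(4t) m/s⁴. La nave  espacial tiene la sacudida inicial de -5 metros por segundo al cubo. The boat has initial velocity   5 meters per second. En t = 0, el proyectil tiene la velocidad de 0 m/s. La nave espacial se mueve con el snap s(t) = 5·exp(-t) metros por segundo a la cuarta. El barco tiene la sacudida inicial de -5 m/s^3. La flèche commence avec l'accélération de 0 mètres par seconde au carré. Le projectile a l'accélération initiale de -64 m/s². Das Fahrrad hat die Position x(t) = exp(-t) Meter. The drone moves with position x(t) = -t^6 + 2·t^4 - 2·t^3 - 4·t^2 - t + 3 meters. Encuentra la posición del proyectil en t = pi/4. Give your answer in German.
Um dies zu lösen, müssen wir 4 Stammfunktionen unserer Gleichung für den Snap s(t) = 1024·cos(4·t) finden. Durch Integration von dem Snap und Verwendung der Anfangsbedingung j(0) = 0, erhalten wir j(t) = 256·sin(4·t). Mit ∫j(t)dt und Anwendung von a(0) = -64, finden wir a(t) = -64·cos(4·t). Mit ∫a(t)dt und Anwendung von v(0) = 0, finden wir v(t) = -16·sin(4·t). Mit ∫v(t)dt und Anwendung von x(0) = 5, finden wir x(t) = 4·cos(4·t) + 1. Aus der Gleichung für die Position x(t) = 4·cos(4·t) + 1, setzen wir t = pi/4 ein und erhalten x = -3.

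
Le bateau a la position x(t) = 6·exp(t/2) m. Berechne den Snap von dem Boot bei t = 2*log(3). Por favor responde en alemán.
Ausgehend von der Position x(t) = 6·exp(t/2), nehmen wir 4 Ableitungen. Mit d/dt von x(t) finden wir v(t) = 3·exp(t/2). Die Ableitung von der Geschwindigkeit ergibt die Beschleunigung: a(t) = 3·exp(t/2)/2. Durch Ableiten von der Beschleunigung erhalten wir den Ruck: j(t) = 3·exp(t/2)/4. Durch Ableiten von dem Ruck erhalten wir den Snap: s(t) = 3·exp(t/2)/8. Aus der Gleichung für den Snap s(t) = 3·exp(t/2)/8, setzen wir t = 2*log(3) ein und erhalten s = 9/8.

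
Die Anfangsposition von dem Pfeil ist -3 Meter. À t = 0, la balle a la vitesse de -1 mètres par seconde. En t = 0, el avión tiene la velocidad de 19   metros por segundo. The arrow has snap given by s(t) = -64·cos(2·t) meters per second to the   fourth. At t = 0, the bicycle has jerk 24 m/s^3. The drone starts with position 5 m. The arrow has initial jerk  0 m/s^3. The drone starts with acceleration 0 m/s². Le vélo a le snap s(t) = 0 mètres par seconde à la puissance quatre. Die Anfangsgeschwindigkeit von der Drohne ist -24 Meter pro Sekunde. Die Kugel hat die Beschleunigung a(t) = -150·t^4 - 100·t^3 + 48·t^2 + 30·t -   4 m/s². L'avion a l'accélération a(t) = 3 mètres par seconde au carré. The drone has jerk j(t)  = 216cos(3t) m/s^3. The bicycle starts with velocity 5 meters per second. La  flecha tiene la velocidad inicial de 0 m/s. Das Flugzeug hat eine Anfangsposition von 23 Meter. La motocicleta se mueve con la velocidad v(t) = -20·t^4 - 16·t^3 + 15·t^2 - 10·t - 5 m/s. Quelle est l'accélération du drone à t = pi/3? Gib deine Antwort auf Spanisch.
Necesitamos integrar nuestra ecuación de la sacudida j(t) = 216·cos(3·t) 1 vez. Integrando la sacudida y usando la condición inicial a(0) = 0, obtenemos a(t) = 72·sin(3·t). De la ecuación de la aceleración a(t) = 72·sin(3·t), sustituimos t = pi/3 para obtener a = 0.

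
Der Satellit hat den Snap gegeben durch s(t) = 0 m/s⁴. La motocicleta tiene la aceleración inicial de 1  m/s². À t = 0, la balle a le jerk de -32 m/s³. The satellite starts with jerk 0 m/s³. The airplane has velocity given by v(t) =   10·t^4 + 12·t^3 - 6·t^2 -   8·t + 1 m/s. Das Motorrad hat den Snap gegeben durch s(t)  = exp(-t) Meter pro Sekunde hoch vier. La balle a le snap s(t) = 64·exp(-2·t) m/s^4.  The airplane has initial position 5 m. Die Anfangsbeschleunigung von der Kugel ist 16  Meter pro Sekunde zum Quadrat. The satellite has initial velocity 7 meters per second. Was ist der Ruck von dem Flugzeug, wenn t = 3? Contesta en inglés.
Starting from velocity v(t) = 10·t^4 + 12·t^3 - 6·t^2 - 8·t + 1, we take 2 derivatives. Taking d/dt of v(t), we find a(t) = 40·t^3 + 36·t^2 - 12·t - 8. Differentiating acceleration, we get jerk: j(t) = 120·t^2 + 72·t - 12. We have jerk j(t) = 120·t^2 + 72·t - 12. Substituting t = 3: j(3) = 1284.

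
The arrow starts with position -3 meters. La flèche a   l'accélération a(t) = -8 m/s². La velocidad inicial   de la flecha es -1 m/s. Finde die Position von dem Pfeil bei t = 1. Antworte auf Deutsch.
Um dies zu lösen, müssen wir 2 Stammfunktionen unserer Gleichung für die Beschleunigung a(t) = -8 finden. Die Stammfunktion von der Beschleunigung, mit v(0) = -1, ergibt die Geschwindigkeit: v(t) = -8·t - 1. Das Integral von der Geschwindigkeit, mit x(0) = -3, ergibt die Position: x(t) = -4·t^2 - t - 3. Wir haben die Position x(t) = -4·t^2 - t - 3. Durch Einsetzen von t = 1: x(1) = -8.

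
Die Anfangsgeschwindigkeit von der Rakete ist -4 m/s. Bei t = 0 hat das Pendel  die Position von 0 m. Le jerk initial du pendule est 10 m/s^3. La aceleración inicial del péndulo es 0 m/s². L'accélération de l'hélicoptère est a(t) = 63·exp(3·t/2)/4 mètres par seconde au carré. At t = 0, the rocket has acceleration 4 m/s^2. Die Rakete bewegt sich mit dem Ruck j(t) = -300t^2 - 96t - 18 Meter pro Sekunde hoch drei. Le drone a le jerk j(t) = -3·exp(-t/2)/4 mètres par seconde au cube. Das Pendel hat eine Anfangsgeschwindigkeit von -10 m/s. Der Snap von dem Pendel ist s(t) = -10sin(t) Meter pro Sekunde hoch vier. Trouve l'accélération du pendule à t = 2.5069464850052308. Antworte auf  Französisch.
Pour résoudre ceci, nous devons prendre 2 intégrales de notre équation du snap s(t) = -10·sin(t). En intégrant le snap et en utilisant la condition initiale j(0) = 10, nous obtenons j(t) = 10·cos(t). L'intégrale du jerk, avec a(0) = 0, donne l'accélération: a(t) = 10·sin(t). De l'équation de l'accélération a(t) = 10·sin(t), nous substituons t = 2.5069464850052308 pour obtenir a = 5.92892617571940.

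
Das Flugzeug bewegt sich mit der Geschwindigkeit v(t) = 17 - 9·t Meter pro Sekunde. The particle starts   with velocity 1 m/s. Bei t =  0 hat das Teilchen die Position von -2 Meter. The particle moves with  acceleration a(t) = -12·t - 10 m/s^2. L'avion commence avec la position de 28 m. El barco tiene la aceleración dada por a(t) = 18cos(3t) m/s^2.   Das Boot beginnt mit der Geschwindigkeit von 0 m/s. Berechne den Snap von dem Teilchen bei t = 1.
Um dies zu lösen, müssen wir 2 Ableitungen unserer Gleichung für die Beschleunigung a(t) = -12·t - 10 nehmen. Die Ableitung von der Beschleunigung ergibt den Ruck: j(t) = -12. Mit d/dt von j(t) finden wir s(t) = 0. Wir haben den Snap s(t) = 0. Durch Einsetzen von t = 1: s(1) = 0.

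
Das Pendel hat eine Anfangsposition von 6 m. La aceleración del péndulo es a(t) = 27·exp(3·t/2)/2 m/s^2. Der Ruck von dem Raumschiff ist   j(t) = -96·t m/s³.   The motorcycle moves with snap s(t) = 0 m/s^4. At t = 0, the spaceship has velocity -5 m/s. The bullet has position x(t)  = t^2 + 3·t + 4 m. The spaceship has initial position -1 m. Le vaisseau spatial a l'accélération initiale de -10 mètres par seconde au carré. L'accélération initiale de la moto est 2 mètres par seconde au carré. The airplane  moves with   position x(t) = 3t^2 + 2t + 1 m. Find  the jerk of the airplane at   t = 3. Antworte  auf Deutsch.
Wir müssen unsere Gleichung für die Position x(t) = 3·t^2 + 2·t + 1 3-mal ableiten. Die Ableitung von der Position ergibt die Geschwindigkeit: v(t) = 6·t + 2. Durch Ableiten von der Geschwindigkeit erhalten wir die Beschleunigung: a(t) = 6. Mit d/dt von a(t) finden wir j(t) = 0. Aus der Gleichung für den Ruck j(t) = 0, setzen wir t = 3 ein und erhalten j = 0.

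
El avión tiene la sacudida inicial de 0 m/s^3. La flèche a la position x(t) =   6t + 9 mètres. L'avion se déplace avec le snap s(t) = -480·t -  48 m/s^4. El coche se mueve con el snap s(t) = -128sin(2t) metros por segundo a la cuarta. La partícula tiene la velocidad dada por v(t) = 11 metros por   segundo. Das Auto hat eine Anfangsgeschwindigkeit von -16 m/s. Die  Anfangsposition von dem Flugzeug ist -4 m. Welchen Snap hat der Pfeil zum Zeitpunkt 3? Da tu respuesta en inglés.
We must differentiate our position equation x(t) = 6·t + 9 4 times. Taking d/dt of x(t), we find v(t) = 6. Taking d/dt of v(t), we find a(t) = 0. Taking d/dt of a(t), we find j(t) = 0. Differentiating jerk, we get snap: s(t) = 0. We have snap s(t) = 0. Substituting t = 3: s(3) = 0.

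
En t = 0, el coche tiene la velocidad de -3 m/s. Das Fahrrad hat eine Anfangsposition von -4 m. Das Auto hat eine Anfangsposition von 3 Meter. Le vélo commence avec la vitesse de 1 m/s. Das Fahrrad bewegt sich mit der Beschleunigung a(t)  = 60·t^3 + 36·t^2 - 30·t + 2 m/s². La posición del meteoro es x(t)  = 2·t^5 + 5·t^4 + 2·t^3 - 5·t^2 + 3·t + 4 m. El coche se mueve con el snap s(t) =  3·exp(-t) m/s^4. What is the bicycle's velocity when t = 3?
To solve this, we need to take 1 integral of our acceleration equation a(t) = 60·t^3 + 36·t^2 - 30·t + 2. Integrating acceleration and using the initial condition v(0) = 1, we get v(t) = 15·t^4 + 12·t^3 - 15·t^2 + 2·t + 1. We have velocity v(t) = 15·t^4 + 12·t^3 - 15·t^2 + 2·t + 1. Substituting t = 3: v(3) = 1411.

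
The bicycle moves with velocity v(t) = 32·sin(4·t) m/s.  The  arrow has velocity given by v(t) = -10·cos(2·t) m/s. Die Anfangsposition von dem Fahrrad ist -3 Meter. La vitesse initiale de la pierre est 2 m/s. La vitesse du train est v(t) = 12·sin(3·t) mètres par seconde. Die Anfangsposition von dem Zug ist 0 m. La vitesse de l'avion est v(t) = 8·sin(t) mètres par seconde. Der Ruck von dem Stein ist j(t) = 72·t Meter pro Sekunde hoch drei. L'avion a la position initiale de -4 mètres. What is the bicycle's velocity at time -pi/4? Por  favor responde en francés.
De l'équation de la vitesse v(t) = 32·sin(4·t), nous substituons t = -pi/4 pour obtenir v = 0.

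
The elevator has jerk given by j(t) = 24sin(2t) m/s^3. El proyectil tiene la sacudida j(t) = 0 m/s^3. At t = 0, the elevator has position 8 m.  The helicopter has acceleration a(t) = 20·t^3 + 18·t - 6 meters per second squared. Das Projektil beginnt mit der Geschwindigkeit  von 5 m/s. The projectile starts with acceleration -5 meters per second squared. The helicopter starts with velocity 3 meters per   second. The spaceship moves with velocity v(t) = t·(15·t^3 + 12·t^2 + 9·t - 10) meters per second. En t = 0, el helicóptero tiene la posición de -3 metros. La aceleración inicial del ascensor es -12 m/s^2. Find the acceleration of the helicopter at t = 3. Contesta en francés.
En utilisant a(t) = 20·t^3 + 18·t - 6 et en substituant t = 3, nous trouvons a = 588.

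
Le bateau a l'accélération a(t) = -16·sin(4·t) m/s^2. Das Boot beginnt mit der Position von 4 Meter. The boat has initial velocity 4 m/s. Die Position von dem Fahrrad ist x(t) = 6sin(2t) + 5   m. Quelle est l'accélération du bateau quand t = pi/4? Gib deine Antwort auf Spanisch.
De la ecuación de la aceleración a(t) = -16·sin(4·t), sustituimos t = pi/4 para obtener a = 0.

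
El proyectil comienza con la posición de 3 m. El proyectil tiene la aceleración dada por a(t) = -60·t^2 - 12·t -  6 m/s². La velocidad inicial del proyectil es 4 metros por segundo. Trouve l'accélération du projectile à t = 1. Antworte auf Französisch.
De l'équation de l'accélération a(t) = -60·t^2 - 12·t - 6, nous substituons t = 1 pour obtenir a = -78.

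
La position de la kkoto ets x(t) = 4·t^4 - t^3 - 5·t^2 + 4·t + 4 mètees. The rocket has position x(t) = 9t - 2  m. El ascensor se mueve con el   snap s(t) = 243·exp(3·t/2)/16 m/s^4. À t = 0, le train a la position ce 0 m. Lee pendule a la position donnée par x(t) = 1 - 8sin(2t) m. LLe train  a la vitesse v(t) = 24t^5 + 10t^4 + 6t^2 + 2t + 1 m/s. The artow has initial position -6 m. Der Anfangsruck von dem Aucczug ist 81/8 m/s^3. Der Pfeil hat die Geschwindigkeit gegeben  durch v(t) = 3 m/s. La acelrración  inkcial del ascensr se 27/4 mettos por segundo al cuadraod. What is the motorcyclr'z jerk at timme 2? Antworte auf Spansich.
Partiendo de la posición x(t) = 4·t^4 - t^3 - 5·t^2 + 4·t + 4, tomamos 3 derivadas. Tomando d/dt de x(t), encontramos v(t) = 16·t^3 - 3·t^2 - 10·t + 4. La derivada de la velocidad da la aceleración: a(t) = 48·t^2 - 6·t - 10. Derivando la aceleración, obtenemos la sacudida: j(t) = 96·t - 6. Tenemos la sacudida j(t) = 96·t - 6. Sustituyendo t = 2: j(2) = 186.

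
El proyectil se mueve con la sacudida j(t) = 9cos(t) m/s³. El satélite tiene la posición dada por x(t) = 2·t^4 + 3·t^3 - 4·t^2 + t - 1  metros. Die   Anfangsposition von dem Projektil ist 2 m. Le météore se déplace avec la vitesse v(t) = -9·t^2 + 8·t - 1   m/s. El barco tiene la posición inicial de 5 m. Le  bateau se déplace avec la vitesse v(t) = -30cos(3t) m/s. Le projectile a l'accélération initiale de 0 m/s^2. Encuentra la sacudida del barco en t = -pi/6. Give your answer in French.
Pour résoudre ceci, nous devons prendre 2 dérivées de notre équation de la vitesse v(t) = -30·cos(3·t). En dérivant la vitesse, nous obtenons l'accélération: a(t) = 90·sin(3·t). En dérivant l'accélération, nous obtenons le jerk: j(t) = 270·cos(3·t). De l'équation du jerk j(t) = 270·cos(3·t), nous substituons t = -pi/6 pour obtenir j = 0.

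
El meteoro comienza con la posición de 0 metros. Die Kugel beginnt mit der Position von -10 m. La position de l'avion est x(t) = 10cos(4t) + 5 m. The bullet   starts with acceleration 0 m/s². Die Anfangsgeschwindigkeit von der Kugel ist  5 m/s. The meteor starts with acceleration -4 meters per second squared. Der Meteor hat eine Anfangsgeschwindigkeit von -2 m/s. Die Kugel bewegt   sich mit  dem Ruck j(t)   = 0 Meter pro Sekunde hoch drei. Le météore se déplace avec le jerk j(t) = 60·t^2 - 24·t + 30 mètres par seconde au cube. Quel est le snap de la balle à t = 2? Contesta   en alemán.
Wir müssen unsere Gleichung für den Ruck j(t) = 0 1-mal ableiten. Die Ableitung von dem Ruck ergibt den Snap: s(t) = 0. Mit s(t) = 0 und Einsetzen von t = 2, finden wir s = 0.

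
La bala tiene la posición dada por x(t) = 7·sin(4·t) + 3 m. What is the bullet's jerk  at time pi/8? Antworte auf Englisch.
We must differentiate our position equation x(t) = 7·sin(4·t) + 3 3 times. Differentiating position, we get velocity: v(t) = 28·cos(4·t). Differentiating velocity, we get acceleration: a(t) = -112·sin(4·t). Taking d/dt of a(t), we find j(t) = -448·cos(4·t). Using j(t) = -448·cos(4·t) and substituting t = pi/8, we find j = 0.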